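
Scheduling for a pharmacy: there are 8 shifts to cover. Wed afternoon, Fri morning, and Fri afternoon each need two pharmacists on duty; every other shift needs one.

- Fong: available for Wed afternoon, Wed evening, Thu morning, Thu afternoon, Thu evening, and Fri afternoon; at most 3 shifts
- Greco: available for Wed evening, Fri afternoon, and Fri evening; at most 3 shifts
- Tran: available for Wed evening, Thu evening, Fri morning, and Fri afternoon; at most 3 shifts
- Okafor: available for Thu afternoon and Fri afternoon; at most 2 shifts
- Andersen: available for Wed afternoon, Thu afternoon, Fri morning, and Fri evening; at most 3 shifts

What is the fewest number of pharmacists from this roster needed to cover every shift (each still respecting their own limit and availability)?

4

11 slots to fill and no one can take more than 3, so at least ⌈11/3⌉ = 4 pharmacists are needed.
Fong, Greco, Tran, and Andersen alone can cover everything: Wed afternoon→Fong+Andersen, Wed evening→Greco, Thu morning→Fong, Thu afternoon→Fong, Thu evening→Tran, Fri morning→Tran+Andersen, Fri afternoon→Greco+Tran, Fri evening→Greco.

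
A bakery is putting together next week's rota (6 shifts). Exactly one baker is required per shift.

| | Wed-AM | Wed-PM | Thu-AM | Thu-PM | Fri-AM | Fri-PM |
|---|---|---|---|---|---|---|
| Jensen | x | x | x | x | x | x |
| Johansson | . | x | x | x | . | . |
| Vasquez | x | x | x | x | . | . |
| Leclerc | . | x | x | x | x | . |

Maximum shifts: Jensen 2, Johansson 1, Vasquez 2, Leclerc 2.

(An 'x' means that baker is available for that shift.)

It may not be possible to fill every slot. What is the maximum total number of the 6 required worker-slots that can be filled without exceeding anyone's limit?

6

Total capacity across all bakers is 2+1+2+2 = 7, and 6 slots are needed, so at most 6 can be filled.
An assignment achieving 6: Wed-AM→Jensen, Wed-PM→Johansson, Thu-AM→Vasquez, Thu-PM→Vasquez, Fri-AM→Leclerc, Fri-PM→Jensen.
Loads: Jensen 2/2, Johansson 1/1, Vasquez 2/2, Leclerc 1/2.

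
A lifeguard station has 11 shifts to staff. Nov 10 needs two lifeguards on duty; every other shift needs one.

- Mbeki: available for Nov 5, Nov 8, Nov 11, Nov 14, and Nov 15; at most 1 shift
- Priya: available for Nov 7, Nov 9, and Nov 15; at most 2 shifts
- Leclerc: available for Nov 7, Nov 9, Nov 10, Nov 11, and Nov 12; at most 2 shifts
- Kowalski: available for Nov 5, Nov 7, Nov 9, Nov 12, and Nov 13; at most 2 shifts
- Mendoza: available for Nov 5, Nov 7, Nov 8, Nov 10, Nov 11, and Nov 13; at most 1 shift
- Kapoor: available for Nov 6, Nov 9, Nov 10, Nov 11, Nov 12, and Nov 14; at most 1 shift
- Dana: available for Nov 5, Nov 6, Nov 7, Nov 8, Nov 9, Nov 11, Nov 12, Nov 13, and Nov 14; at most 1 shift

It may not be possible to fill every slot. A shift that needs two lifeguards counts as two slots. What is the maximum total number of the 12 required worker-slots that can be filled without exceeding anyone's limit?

10

Total capacity across all lifeguards is 1+2+2+2+1+1+1 = 10, and 12 slots are needed, so at most 10 can be filled.
An assignment achieving 10: Nov 5→Kowalski, Nov 6→Kapoor, Nov 7→Priya, Nov 8→Mendoza, Nov 9→Priya, Nov 10→Leclerc, Nov 12→Leclerc, Nov 13→Kowalski, Nov 14→Dana, Nov 15→Mbeki.
Loads: Mbeki 1/1, Priya 2/2, Leclerc 2/2, Kowalski 2/2, Mendoza 1/1, Kapoor 1/1, Dana 1/1.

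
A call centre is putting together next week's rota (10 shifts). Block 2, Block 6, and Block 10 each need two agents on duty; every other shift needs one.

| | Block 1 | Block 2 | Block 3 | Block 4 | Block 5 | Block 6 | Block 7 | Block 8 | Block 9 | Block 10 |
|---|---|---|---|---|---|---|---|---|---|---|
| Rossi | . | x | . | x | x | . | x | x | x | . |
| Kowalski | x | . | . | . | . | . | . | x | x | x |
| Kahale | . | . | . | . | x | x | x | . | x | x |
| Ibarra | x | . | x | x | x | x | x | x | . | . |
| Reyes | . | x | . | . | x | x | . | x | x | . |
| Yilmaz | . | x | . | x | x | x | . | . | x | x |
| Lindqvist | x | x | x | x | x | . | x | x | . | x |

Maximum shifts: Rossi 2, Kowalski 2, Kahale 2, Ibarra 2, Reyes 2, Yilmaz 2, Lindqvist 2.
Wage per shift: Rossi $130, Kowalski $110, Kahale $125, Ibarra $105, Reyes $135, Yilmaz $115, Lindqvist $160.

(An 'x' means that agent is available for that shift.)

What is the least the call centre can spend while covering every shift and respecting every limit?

$1600

Picking the cheapest available agent for each shift independently would cost $1430, but that ignores the shift limits.
An optimal schedule: Block 1→Kowalski, Block 2→Reyes+Yilmaz, Block 3→Ibarra, Block 4→Rossi, Block 5→Kahale, Block 6→Ibarra+Reyes, Block 7→Rossi, Block 8→Kowalski, Block 9→Kahale, Block 10→Yilmaz+Lindqvist.
Total: 110 + 135 + 115 + 105 + 130 + 125 + 105 + 135 + 130 + 110 + 125 + 115 + 160 = $1600.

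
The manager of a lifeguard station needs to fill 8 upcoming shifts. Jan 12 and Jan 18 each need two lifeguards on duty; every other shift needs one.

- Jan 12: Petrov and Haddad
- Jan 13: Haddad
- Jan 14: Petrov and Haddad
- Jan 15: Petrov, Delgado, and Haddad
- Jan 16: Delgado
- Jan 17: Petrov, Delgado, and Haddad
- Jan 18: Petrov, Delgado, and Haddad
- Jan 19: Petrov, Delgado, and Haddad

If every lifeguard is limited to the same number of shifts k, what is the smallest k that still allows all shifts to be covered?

With 3 lifeguards and 10 worker-slots to fill, someone must work at least ⌈10/3⌉ = 4 shifts, so k ≥ 4.
k = 4 works: Jan 12→Petrov+Haddad, Jan 13→Haddad, Jan 14→Petrov, Jan 15→Petrov, Jan 16→Delgado, Jan 17→Petrov, Jan 18→Delgado+Haddad, Jan 19→Delgado.
Loads: Petrov 4, Delgado 3, Haddad 3 — all ≤ 4.

4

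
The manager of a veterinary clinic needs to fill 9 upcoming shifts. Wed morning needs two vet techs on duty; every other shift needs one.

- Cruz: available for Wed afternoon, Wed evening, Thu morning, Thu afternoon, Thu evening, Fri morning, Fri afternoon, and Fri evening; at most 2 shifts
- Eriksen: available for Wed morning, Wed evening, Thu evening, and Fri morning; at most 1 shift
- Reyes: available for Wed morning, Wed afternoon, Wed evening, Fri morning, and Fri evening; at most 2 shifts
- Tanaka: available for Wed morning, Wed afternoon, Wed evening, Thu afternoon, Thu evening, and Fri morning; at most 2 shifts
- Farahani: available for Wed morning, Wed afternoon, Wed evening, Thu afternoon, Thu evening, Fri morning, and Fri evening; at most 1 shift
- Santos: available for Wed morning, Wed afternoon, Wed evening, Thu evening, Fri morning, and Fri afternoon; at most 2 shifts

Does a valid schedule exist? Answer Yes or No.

Thu morning can only be covered by Cruz, so that assignment is forced.
One valid schedule: Wed morning→Farahani+Santos, Wed afternoon→Reyes, Wed evening→Tanaka, Thu morning→Cruz, Thu afternoon→Tanaka, Thu evening→Eriksen, Fri morning→Santos, Fri afternoon→Cruz, Fri evening→Reyes.
Loads: Cruz 2/2, Eriksen 1/1, Reyes 2/2, Tanaka 2/2, Farahani 1/1, Santos 2/2 — all within limits.

Yes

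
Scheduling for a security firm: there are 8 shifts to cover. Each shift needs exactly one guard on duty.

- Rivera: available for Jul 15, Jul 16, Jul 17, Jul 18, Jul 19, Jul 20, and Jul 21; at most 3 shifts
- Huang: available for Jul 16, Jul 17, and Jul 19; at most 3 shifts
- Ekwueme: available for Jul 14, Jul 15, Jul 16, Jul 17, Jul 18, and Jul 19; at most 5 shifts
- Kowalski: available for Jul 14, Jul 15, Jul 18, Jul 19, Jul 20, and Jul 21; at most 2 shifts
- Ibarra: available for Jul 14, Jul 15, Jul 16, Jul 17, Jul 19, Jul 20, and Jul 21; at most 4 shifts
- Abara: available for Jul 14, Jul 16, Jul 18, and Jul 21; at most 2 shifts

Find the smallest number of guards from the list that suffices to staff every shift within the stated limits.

2

8 slots to fill and no one can take more than 5, so at least ⌈8/5⌉ = 2 guards are needed.
Rivera and Ekwueme alone can cover everything: Jul 14→Ekwueme, Jul 15→Rivera, Jul 16→Ekwueme, Jul 17→Ekwueme, Jul 18→Ekwueme, Jul 19→Ekwueme, Jul 20→Rivera, Jul 21→Rivera.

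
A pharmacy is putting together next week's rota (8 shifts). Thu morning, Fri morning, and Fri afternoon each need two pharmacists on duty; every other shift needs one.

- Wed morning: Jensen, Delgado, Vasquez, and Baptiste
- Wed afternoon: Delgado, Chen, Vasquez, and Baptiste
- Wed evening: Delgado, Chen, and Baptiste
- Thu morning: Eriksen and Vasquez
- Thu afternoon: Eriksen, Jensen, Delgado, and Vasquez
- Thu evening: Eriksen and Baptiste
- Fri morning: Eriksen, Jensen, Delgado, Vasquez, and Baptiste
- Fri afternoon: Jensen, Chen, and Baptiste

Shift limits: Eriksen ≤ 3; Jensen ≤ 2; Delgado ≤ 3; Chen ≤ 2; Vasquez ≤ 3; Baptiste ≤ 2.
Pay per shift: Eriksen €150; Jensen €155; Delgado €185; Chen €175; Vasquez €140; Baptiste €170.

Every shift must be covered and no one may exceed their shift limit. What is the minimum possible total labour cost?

€1695

Thu morning can only be covered by Eriksen and Vasquez, so that assignment is forced.
Picking the cheapest available pharmacist for each shift independently would cost €1645, but that ignores the shift limits.
An optimal schedule: Wed morning→Vasquez, Wed afternoon→Chen, Wed evening→Baptiste, Thu morning→Vasquez+Eriksen, Thu afternoon→Vasquez, Thu evening→Eriksen, Fri morning→Eriksen+Jensen, Fri afternoon→Jensen+Baptiste.
Total: 140 + 175 + 170 + 140 + 150 + 140 + 150 + 150 + 155 + 155 + 170 = €1695.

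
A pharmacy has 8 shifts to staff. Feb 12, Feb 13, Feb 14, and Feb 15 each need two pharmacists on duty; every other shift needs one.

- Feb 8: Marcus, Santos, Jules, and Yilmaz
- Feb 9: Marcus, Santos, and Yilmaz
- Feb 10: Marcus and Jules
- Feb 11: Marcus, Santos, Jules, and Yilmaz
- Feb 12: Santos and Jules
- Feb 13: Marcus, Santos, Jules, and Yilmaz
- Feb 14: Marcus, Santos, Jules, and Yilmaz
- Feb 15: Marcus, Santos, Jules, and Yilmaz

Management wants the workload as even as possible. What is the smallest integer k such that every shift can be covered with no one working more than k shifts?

With 4 pharmacists and 12 worker-slots to fill, someone must work at least ⌈12/4⌉ = 3 shifts, so k ≥ 3.
k = 3 works: Feb 8→Marcus, Feb 9→Marcus, Feb 10→Marcus, Feb 11→Santos, Feb 12→Santos+Jules, Feb 13→Santos+Yilmaz, Feb 14→Jules+Yilmaz, Feb 15→Jules+Yilmaz.
Loads: Marcus 3, Santos 3, Jules 3, Yilmaz 3 — all ≤ 3.

3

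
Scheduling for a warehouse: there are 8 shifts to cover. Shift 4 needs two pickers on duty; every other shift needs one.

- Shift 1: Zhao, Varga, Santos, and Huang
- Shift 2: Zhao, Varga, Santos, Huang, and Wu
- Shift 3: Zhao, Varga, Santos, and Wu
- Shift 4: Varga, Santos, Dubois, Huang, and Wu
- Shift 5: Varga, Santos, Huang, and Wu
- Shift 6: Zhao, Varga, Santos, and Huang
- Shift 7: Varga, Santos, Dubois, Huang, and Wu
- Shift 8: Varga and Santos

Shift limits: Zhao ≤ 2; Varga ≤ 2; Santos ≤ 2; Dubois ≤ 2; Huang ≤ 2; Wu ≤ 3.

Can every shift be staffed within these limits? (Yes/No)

Yes

One valid schedule: Shift 1→Zhao, Shift 2→Santos, Shift 3→Zhao, Shift 4→Dubois+Huang, Shift 5→Varga, Shift 6→Santos, Shift 7→Dubois, Shift 8→Varga.
Loads: Zhao 2/2, Varga 2/2, Santos 2/2, Dubois 2/2, Huang 1/2, Wu 0/3 — all within limits.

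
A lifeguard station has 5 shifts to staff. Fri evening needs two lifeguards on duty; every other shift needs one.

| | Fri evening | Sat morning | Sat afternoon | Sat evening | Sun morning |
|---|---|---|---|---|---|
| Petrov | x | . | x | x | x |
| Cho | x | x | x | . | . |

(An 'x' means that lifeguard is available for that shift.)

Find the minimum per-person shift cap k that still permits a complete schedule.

3

With 2 lifeguards and 6 worker-slots to fill, someone must work at least ⌈6/2⌉ = 3 shifts, so k ≥ 3.
k = 3 works: Fri evening→Petrov+Cho, Sat morning→Cho, Sat afternoon→Cho, Sat evening→Petrov, Sun morning→Petrov.
Loads: Petrov 3, Cho 3 — all ≤ 3.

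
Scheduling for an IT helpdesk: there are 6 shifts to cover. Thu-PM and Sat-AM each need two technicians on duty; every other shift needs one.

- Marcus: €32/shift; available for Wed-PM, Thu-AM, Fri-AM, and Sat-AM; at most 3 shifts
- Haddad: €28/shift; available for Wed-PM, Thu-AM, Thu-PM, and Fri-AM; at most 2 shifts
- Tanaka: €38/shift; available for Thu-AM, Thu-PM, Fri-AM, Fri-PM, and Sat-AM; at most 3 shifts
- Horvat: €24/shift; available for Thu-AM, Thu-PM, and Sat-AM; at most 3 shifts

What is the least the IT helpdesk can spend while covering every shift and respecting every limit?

Fri-PM can only be covered by Tanaka, so that assignment is forced.
Picking the cheapest available technician for each shift independently would cost €226, but that ignores the shift limits.
An optimal schedule: Wed-PM→Haddad, Thu-AM→Horvat, Thu-PM→Horvat+Haddad, Fri-AM→Marcus, Fri-PM→Tanaka, Sat-AM→Horvat+Marcus.
Total: 28 + 24 + 24 + 28 + 32 + 38 + 24 + 32 = €230.

€230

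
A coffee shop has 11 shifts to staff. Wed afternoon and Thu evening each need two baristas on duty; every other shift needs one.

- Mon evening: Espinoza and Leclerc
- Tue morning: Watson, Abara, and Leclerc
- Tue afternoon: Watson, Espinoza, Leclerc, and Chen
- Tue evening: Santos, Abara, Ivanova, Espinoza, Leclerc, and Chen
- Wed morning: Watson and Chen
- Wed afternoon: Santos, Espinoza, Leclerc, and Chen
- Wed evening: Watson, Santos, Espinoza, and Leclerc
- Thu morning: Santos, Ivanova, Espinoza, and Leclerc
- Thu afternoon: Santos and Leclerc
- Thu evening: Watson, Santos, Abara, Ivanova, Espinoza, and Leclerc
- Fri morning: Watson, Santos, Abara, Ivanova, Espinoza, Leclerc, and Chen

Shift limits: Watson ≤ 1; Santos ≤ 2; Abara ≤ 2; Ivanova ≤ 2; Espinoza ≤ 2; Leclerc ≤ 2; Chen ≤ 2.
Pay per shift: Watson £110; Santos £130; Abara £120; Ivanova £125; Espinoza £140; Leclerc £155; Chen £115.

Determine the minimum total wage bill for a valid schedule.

Picking the cheapest available barista for each shift independently would cost £1535, but that ignores the shift limits.
An optimal schedule: Mon evening→Espinoza, Tue morning→Abara, Tue afternoon→Espinoza, Tue evening→Abara, Wed morning→Watson, Wed afternoon→Leclerc+Chen, Wed evening→Santos, Thu morning→Ivanova, Thu afternoon→Santos, Thu evening→Ivanova+Leclerc, Fri morning→Chen.
Total: 140 + 120 + 140 + 120 + 110 + 155 + 115 + 130 + 125 + 130 + 125 + 155 + 115 = £1680.

£1680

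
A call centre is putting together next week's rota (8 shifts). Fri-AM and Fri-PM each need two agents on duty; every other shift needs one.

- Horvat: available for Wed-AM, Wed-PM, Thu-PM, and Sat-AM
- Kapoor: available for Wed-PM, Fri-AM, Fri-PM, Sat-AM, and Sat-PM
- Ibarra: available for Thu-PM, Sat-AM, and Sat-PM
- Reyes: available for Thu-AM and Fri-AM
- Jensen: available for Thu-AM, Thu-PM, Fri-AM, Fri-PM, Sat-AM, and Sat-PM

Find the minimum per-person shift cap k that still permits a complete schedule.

2

With 5 agents and 10 worker-slots to fill, someone must work at least ⌈10/5⌉ = 2 shifts, so k ≥ 2.
k = 2 works: Wed-AM→Horvat, Wed-PM→Horvat, Thu-AM→Reyes, Thu-PM→Ibarra, Fri-AM→Kapoor+Reyes, Fri-PM→Kapoor+Jensen, Sat-AM→Jensen, Sat-PM→Ibarra.
Loads: Horvat 2, Kapoor 2, Ibarra 2, Reyes 2, Jensen 2 — all ≤ 2.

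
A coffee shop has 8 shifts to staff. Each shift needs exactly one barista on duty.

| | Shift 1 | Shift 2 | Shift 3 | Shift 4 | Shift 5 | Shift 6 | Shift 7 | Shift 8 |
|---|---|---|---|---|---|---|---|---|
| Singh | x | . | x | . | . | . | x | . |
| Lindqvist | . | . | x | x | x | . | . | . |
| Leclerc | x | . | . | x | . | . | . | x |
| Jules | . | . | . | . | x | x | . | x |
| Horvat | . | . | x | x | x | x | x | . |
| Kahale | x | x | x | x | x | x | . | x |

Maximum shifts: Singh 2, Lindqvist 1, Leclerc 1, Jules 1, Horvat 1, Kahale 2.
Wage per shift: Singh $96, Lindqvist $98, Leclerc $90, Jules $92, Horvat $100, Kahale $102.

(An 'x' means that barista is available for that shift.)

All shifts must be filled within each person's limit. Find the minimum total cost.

Shift 2 can only be covered by Kahale, so that assignment is forced.
Picking the cheapest available barista for each shift independently would cost $748, but that ignores the shift limits.
An optimal schedule: Shift 1→Singh, Shift 2→Kahale, Shift 3→Lindqvist, Shift 4→Horvat, Shift 5→Kahale, Shift 6→Jules, Shift 7→Singh, Shift 8→Leclerc.
Total: 96 + 102 + 98 + 100 + 102 + 92 + 96 + 90 = $776.

$776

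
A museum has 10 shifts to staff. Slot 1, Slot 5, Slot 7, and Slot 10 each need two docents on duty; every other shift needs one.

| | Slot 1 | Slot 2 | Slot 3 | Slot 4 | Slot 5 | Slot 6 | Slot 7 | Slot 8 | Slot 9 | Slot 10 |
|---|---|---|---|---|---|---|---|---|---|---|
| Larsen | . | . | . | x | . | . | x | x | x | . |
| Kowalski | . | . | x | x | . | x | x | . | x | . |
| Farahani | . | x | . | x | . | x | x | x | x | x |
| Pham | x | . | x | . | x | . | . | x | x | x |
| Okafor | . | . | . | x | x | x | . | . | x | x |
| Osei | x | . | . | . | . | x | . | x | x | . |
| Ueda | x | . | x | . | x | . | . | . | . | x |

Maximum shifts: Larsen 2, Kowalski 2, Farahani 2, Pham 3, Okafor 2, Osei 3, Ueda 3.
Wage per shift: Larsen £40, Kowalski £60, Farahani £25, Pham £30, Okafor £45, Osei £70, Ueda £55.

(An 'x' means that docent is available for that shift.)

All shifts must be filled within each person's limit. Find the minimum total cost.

£595

Slot 2 can only be covered by Farahani, so that assignment is forced.
Picking the cheapest available docent for each shift independently would cost £435, but that ignores the shift limits.
An optimal schedule: Slot 1→Pham+Ueda, Slot 2→Farahani, Slot 3→Pham, Slot 4→Okafor, Slot 5→Pham+Ueda, Slot 6→Kowalski, Slot 7→Farahani+Larsen, Slot 8→Larsen, Slot 9→Kowalski, Slot 10→Okafor+Ueda.
Total: 30 + 55 + 25 + 30 + 45 + 30 + 55 + 60 + 25 + 40 + 40 + 60 + 45 + 55 = £595.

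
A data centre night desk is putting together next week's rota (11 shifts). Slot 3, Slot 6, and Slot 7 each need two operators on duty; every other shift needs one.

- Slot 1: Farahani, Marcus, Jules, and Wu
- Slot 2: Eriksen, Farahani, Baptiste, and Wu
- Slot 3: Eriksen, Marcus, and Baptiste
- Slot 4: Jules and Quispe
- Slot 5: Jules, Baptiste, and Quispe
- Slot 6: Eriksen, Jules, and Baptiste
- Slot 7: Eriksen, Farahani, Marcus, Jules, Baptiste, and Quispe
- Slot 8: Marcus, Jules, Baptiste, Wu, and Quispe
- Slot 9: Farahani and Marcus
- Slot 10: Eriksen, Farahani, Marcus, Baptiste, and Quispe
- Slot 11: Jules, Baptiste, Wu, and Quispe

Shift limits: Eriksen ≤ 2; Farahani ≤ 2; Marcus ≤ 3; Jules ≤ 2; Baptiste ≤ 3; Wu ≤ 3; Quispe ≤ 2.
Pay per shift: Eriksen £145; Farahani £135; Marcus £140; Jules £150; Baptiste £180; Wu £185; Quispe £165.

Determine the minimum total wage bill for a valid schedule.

Picking the cheapest available operator for each shift independently would cost £1985, but that ignores the shift limits.
An optimal schedule: Slot 1→Farahani, Slot 2→Baptiste, Slot 3→Eriksen+Marcus, Slot 4→Jules, Slot 5→Jules, Slot 6→Eriksen+Baptiste, Slot 7→Marcus+Quispe, Slot 8→Marcus, Slot 9→Farahani, Slot 10→Quispe, Slot 11→Baptiste.
Total: 135 + 180 + 145 + 140 + 150 + 150 + 145 + 180 + 140 + 165 + 140 + 135 + 165 + 180 = £2150.

£2150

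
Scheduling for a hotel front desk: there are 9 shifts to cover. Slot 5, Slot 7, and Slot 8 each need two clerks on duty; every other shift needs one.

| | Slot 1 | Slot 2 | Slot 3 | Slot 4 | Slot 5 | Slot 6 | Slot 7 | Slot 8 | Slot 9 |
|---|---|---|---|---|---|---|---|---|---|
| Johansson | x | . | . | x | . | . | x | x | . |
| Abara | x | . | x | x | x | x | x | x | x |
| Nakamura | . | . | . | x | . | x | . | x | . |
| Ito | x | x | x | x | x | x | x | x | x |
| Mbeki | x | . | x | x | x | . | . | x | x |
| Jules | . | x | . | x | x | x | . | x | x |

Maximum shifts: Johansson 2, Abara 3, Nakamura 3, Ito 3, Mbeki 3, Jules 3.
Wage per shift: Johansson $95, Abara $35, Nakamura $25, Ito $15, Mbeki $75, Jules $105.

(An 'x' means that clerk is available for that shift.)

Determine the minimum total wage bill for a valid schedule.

Picking the cheapest available clerk for each shift independently would cost $230, but that ignores the shift limits.
An optimal schedule: Slot 1→Abara, Slot 2→Ito, Slot 3→Ito, Slot 4→Nakamura, Slot 5→Abara+Mbeki, Slot 6→Nakamura, Slot 7→Ito+Abara, Slot 8→Nakamura+Mbeki, Slot 9→Mbeki.
Total: 35 + 15 + 15 + 25 + 35 + 75 + 25 + 15 + 35 + 25 + 75 + 75 = $450.

$450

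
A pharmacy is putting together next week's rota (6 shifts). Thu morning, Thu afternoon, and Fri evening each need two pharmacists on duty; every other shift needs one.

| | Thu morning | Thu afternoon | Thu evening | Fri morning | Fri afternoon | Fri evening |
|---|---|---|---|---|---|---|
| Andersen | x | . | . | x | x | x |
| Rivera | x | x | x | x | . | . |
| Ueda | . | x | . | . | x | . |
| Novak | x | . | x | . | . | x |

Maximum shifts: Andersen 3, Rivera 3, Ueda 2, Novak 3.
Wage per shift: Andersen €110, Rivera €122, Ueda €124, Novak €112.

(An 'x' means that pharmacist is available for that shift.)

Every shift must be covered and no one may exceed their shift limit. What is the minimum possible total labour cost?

Thu afternoon can only be covered by Rivera and Ueda, so that assignment is forced.
Fri evening can only be covered by Andersen and Novak, so that assignment is forced.
Picking the cheapest available pharmacist for each shift independently would cost €1022, but that ignores the shift limits.
An optimal schedule: Thu morning→Novak+Rivera, Thu afternoon→Rivera+Ueda, Thu evening→Novak, Fri morning→Andersen, Fri afternoon→Andersen, Fri evening→Andersen+Novak.
Total: 112 + 122 + 122 + 124 + 112 + 110 + 110 + 110 + 112 = €1034.

€1034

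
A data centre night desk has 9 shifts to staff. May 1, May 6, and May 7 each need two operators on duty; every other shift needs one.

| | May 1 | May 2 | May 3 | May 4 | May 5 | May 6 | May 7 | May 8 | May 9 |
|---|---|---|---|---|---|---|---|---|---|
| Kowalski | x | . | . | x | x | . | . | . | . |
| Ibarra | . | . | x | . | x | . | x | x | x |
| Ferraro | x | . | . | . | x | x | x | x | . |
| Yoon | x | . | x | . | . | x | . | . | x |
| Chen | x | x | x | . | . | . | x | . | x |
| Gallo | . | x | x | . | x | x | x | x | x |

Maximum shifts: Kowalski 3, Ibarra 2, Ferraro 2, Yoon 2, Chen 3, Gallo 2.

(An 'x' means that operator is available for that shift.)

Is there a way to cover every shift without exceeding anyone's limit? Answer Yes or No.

Yes

May 4 can only be covered by Kowalski, so that assignment is forced.
One valid schedule: May 1→Kowalski+Ferraro, May 2→Chen, May 3→Ibarra, May 4→Kowalski, May 5→Kowalski, May 6→Ferraro+Yoon, May 7→Chen+Gallo, May 8→Ibarra, May 9→Yoon.
Loads: Kowalski 3/3, Ibarra 2/2, Ferraro 2/2, Yoon 2/2, Chen 2/3, Gallo 1/2 — all within limits.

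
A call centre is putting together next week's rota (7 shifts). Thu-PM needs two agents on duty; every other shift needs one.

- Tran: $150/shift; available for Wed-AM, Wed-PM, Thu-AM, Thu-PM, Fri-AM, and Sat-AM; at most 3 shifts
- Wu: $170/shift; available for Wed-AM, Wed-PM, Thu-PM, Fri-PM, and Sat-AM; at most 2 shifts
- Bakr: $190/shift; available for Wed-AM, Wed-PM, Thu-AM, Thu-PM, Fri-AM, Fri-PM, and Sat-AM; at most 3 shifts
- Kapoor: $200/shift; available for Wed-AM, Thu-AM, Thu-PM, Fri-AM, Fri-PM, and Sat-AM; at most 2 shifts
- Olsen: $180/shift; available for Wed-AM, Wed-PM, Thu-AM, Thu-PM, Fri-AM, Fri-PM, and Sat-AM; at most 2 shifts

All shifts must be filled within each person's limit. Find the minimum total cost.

Picking the cheapest available agent for each shift independently would cost $1240, but that ignores the shift limits.
An optimal schedule: Wed-AM→Wu, Wed-PM→Tran, Thu-AM→Tran, Thu-PM→Olsen+Bakr, Fri-AM→Tran, Fri-PM→Wu, Sat-AM→Olsen.
Total: 170 + 150 + 150 + 180 + 190 + 150 + 170 + 180 = $1340.

$1340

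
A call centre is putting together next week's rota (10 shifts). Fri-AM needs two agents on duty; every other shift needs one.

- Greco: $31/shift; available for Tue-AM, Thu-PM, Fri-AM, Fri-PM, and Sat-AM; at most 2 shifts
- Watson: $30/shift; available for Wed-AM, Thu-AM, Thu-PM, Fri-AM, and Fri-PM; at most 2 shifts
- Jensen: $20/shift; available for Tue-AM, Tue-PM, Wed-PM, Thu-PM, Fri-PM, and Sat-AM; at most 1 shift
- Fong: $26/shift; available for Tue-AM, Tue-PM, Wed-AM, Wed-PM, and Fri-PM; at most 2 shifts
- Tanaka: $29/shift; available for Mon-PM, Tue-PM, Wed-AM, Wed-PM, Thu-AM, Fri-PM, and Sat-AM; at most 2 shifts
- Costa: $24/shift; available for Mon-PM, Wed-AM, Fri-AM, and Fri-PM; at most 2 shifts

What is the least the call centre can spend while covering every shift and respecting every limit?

$300

Picking the cheapest available agent for each shift independently would cost $251, but that ignores the shift limits.
An optimal schedule: Mon-PM→Tanaka, Tue-AM→Greco, Tue-PM→Jensen, Wed-AM→Fong, Wed-PM→Fong, Thu-AM→Watson, Thu-PM→Greco, Fri-AM→Watson+Costa, Fri-PM→Costa, Sat-AM→Tanaka.
Total: 29 + 31 + 20 + 26 + 26 + 30 + 31 + 30 + 24 + 24 + 29 = $300.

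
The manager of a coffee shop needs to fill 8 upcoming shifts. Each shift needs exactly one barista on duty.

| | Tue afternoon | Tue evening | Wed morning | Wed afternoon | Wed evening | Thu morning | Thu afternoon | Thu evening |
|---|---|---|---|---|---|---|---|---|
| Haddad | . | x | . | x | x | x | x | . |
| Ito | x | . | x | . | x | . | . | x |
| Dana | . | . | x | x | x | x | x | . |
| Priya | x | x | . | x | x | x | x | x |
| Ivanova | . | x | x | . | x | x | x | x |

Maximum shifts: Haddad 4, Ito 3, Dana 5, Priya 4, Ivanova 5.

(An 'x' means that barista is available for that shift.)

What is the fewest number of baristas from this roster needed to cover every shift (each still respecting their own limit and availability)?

8 slots to fill and no one can take more than 5, so at least ⌈8/5⌉ = 2 baristas are needed.
Dana and Priya alone can cover everything: Tue afternoon→Priya, Tue evening→Priya, Wed morning→Dana, Wed afternoon→Dana, Wed evening→Dana, Thu morning→Dana, Thu afternoon→Dana, Thu evening→Priya.

2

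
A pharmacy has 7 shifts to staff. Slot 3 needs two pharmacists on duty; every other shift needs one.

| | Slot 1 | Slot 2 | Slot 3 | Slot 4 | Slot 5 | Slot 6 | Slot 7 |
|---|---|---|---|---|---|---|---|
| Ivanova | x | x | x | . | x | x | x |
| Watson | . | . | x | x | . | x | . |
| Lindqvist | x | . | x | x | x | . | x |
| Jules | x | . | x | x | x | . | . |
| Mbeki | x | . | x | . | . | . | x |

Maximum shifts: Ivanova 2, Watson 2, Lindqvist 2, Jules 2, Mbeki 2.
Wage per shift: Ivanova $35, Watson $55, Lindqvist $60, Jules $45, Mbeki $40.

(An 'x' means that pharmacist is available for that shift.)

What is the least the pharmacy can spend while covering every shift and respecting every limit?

$350

Slot 2 can only be covered by Ivanova, so that assignment is forced.
Picking the cheapest available pharmacist for each shift independently would cost $295, but that ignores the shift limits.
An optimal schedule: Slot 1→Mbeki, Slot 2→Ivanova, Slot 3→Jules+Watson, Slot 4→Watson, Slot 5→Jules, Slot 6→Ivanova, Slot 7→Mbeki.
Total: 40 + 35 + 45 + 55 + 55 + 45 + 35 + 40 = $350.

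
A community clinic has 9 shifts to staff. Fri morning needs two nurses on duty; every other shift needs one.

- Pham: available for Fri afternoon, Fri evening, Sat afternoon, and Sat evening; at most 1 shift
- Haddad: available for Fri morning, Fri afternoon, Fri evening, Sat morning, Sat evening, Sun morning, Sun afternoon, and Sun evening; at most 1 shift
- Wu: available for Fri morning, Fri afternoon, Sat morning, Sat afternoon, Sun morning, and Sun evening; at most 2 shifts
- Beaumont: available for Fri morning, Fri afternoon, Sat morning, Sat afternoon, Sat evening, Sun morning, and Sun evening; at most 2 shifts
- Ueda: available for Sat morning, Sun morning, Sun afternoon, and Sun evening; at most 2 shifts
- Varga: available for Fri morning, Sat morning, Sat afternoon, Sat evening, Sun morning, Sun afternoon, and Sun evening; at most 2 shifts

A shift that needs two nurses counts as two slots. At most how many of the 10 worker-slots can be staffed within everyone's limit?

Total capacity across all nurses is 1+1+2+2+2+2 = 10, and 10 slots are needed, so at most 10 can be filled.
An assignment achieving 10: Fri morning→Wu+Beaumont, Fri afternoon→Wu, Fri evening→Pham, Sat morning→Ueda, Sat afternoon→Beaumont, Sat evening→Varga, Sun morning→Ueda, Sun afternoon→Haddad, Sun evening→Varga.
Loads: Pham 1/1, Haddad 1/1, Wu 2/2, Beaumont 2/2, Ueda 2/2, Varga 2/2.

10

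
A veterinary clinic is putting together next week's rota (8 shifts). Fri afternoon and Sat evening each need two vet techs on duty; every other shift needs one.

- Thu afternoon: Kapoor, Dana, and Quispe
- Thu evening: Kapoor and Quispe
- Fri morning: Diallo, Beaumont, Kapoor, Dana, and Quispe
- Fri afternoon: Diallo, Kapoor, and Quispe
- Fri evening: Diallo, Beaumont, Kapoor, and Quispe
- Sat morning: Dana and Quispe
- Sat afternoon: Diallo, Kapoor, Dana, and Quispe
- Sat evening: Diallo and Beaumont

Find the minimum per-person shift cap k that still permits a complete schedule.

2

With 5 vet techs and 10 worker-slots to fill, someone must work at least ⌈10/5⌉ = 2 shifts, so k ≥ 2.
k = 2 works: Thu afternoon→Kapoor, Thu evening→Kapoor, Fri morning→Quispe, Fri afternoon→Diallo+Quispe, Fri evening→Beaumont, Sat morning→Dana, Sat afternoon→Dana, Sat evening→Diallo+Beaumont.
Loads: Diallo 2, Beaumont 2, Kapoor 2, Dana 2, Quispe 2 — all ≤ 2.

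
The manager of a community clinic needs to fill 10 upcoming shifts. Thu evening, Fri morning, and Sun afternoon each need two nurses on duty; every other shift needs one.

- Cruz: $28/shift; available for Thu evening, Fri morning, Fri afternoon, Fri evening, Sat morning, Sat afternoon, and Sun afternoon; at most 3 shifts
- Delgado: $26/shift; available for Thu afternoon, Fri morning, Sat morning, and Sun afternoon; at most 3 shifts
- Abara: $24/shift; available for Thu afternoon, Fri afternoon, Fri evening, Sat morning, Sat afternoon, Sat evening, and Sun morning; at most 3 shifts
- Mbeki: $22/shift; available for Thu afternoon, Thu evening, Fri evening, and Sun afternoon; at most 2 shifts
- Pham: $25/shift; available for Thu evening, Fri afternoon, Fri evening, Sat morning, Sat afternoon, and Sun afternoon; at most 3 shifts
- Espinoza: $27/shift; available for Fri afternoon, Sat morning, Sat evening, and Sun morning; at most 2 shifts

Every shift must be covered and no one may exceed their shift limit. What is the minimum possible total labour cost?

$324

Fri morning can only be covered by Cruz and Delgado, so that assignment is forced.
Picking the cheapest available nurse for each shift independently would cost $312, but that ignores the shift limits.
An optimal schedule: Thu afternoon→Mbeki, Thu evening→Mbeki+Pham, Fri morning→Delgado+Cruz, Fri afternoon→Espinoza, Fri evening→Pham, Sat morning→Delgado, Sat afternoon→Abara, Sat evening→Abara, Sun morning→Abara, Sun afternoon→Pham+Delgado.
Total: 22 + 22 + 25 + 26 + 28 + 27 + 25 + 26 + 24 + 24 + 24 + 25 + 26 = $324.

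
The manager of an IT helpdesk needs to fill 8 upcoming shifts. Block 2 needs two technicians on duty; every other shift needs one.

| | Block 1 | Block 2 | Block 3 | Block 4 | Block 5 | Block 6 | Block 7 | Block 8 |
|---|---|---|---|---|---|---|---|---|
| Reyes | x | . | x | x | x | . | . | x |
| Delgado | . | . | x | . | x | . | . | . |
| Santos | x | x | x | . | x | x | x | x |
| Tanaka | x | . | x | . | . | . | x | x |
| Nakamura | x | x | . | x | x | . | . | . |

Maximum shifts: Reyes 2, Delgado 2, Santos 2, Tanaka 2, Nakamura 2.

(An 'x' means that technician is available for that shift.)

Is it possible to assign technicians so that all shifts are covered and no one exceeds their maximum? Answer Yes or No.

Block 2 can only be covered by Santos and Nakamura, so that assignment is forced.
Block 6 can only be covered by Santos, so that assignment is forced.
One valid schedule: Block 1→Tanaka, Block 2→Santos+Nakamura, Block 3→Delgado, Block 4→Reyes, Block 5→Delgado, Block 6→Santos, Block 7→Tanaka, Block 8→Reyes.
Loads: Reyes 2/2, Delgado 2/2, Santos 2/2, Tanaka 2/2, Nakamura 1/2 — all within limits.

Yes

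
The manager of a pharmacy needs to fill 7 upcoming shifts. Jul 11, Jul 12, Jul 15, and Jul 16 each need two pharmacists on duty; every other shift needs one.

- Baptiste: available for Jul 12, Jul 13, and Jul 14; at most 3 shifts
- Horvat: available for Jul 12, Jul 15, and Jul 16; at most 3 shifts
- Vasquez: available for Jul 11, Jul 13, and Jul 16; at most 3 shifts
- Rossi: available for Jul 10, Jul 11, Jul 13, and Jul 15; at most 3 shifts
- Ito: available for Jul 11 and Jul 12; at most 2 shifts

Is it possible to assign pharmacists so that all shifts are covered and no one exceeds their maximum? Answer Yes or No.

Yes

Jul 10 can only be covered by Rossi, so that assignment is forced.
Jul 14 can only be covered by Baptiste, so that assignment is forced.
Jul 15 can only be covered by Horvat and Rossi, so that assignment is forced.
One valid schedule: Jul 10→Rossi, Jul 11→Vasquez+Rossi, Jul 12→Baptiste+Horvat, Jul 13→Baptiste, Jul 14→Baptiste, Jul 15→Horvat+Rossi, Jul 16→Horvat+Vasquez.
Loads: Baptiste 3/3, Horvat 3/3, Vasquez 2/3, Rossi 3/3, Ito 0/2 — all within limits.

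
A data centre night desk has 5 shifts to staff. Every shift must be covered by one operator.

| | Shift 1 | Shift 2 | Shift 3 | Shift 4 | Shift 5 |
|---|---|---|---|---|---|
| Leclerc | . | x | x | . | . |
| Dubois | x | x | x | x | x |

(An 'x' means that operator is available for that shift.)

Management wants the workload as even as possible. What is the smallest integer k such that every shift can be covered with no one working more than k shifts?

With 2 operators and 5 worker-slots to fill, someone must work at least ⌈5/2⌉ = 3 shifts, so k ≥ 3.
k = 3 works: Shift 1→Dubois, Shift 2→Leclerc, Shift 3→Leclerc, Shift 4→Dubois, Shift 5→Dubois.
Loads: Leclerc 2, Dubois 3 — all ≤ 3.

3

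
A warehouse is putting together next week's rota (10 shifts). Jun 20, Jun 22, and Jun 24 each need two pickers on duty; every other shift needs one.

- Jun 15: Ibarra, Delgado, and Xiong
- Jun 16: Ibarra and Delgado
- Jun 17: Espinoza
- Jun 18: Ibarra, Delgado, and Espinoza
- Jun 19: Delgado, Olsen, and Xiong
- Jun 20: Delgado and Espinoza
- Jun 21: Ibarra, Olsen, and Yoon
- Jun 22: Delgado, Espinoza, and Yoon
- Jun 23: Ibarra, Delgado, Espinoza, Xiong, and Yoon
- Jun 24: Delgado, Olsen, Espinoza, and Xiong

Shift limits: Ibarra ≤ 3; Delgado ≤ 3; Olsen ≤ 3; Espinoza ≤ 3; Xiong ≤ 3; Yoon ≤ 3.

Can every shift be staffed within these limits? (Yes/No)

Yes

Jun 17 can only be covered by Espinoza, so that assignment is forced.
Jun 20 can only be covered by Delgado and Espinoza, so that assignment is forced.
One valid schedule: Jun 15→Ibarra, Jun 16→Ibarra, Jun 17→Espinoza, Jun 18→Ibarra, Jun 19→Delgado, Jun 20→Delgado+Espinoza, Jun 21→Olsen, Jun 22→Delgado+Espinoza, Jun 23→Xiong, Jun 24→Olsen+Xiong.
Loads: Ibarra 3/3, Delgado 3/3, Olsen 2/3, Espinoza 3/3, Xiong 2/3, Yoon 0/3 — all within limits.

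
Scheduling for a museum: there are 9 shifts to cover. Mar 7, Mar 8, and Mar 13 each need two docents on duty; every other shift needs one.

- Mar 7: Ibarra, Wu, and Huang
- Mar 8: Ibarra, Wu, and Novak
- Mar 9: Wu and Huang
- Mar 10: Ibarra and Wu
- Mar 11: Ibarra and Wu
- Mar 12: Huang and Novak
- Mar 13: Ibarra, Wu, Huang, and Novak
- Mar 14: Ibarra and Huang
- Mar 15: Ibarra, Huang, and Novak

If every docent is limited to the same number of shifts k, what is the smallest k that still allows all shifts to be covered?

3

With 4 docents and 12 worker-slots to fill, someone must work at least ⌈12/4⌉ = 3 shifts, so k ≥ 3.
k = 3 works: Mar 7→Wu+Huang, Mar 8→Wu+Novak, Mar 9→Wu, Mar 10→Ibarra, Mar 11→Ibarra, Mar 12→Huang, Mar 13→Huang+Novak, Mar 14→Ibarra, Mar 15→Novak.
Loads: Ibarra 3, Wu 3, Huang 3, Novak 3 — all ≤ 3.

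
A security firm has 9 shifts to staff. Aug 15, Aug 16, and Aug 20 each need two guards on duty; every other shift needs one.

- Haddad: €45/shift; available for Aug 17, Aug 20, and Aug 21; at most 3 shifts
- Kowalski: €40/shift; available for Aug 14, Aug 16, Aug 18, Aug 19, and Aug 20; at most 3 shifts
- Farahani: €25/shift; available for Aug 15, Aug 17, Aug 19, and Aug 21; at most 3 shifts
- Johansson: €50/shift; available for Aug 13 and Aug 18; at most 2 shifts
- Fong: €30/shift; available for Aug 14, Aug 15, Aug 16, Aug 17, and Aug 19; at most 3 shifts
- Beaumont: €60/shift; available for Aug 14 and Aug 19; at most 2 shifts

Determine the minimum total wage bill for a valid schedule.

Aug 13 can only be covered by Johansson, so that assignment is forced.
Aug 15 can only be covered by Farahani and Fong, so that assignment is forced.
Aug 16 can only be covered by Kowalski and Fong, so that assignment is forced.
Picking the cheapest available guard for each shift independently would cost €405, but that ignores the shift limits.
An optimal schedule: Aug 13→Johansson, Aug 14→Fong, Aug 15→Farahani+Fong, Aug 16→Fong+Kowalski, Aug 17→Haddad, Aug 18→Kowalski, Aug 19→Farahani, Aug 20→Kowalski+Haddad, Aug 21→Farahani.
Total: 50 + 30 + 25 + 30 + 30 + 40 + 45 + 40 + 25 + 40 + 45 + 25 = €425.

€425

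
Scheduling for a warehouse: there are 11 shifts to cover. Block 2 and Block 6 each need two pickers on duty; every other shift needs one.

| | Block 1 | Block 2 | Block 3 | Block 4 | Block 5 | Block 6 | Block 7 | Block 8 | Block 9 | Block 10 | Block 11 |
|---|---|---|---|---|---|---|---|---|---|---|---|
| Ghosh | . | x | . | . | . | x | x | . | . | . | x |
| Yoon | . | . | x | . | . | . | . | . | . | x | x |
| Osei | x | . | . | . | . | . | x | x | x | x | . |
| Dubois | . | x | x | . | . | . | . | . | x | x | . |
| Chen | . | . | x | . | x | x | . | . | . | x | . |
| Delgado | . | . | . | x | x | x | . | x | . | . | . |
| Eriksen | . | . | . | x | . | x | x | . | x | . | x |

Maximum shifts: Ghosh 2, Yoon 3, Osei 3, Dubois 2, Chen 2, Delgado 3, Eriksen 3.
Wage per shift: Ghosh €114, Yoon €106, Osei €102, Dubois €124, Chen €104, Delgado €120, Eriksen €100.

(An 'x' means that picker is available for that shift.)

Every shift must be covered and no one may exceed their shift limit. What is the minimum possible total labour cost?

Block 1 can only be covered by Osei, so that assignment is forced.
Block 2 can only be covered by Ghosh and Dubois, so that assignment is forced.
Picking the cheapest available picker for each shift independently would cost €1356, but that ignores the shift limits.
An optimal schedule: Block 1→Osei, Block 2→Ghosh+Dubois, Block 3→Yoon, Block 4→Eriksen, Block 5→Chen, Block 6→Eriksen+Chen, Block 7→Eriksen, Block 8→Osei, Block 9→Osei, Block 10→Yoon, Block 11→Yoon.
Total: 102 + 114 + 124 + 106 + 100 + 104 + 100 + 104 + 100 + 102 + 102 + 106 + 106 = €1370.

€1370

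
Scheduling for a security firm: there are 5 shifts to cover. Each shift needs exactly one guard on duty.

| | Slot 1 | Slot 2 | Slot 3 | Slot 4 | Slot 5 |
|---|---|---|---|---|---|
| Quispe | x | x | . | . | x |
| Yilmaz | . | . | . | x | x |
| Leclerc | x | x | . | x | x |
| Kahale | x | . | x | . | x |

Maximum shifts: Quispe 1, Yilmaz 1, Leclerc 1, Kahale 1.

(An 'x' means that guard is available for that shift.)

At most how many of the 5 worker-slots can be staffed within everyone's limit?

4

Total capacity across all guards is 1+1+1+1 = 4, and 5 slots are needed, so at most 4 can be filled.
An assignment achieving 4: Slot 1→Leclerc, Slot 2→Quispe, Slot 3→Kahale, Slot 4→Yilmaz.
Loads: Quispe 1/1, Yilmaz 1/1, Leclerc 1/1, Kahale 1/1.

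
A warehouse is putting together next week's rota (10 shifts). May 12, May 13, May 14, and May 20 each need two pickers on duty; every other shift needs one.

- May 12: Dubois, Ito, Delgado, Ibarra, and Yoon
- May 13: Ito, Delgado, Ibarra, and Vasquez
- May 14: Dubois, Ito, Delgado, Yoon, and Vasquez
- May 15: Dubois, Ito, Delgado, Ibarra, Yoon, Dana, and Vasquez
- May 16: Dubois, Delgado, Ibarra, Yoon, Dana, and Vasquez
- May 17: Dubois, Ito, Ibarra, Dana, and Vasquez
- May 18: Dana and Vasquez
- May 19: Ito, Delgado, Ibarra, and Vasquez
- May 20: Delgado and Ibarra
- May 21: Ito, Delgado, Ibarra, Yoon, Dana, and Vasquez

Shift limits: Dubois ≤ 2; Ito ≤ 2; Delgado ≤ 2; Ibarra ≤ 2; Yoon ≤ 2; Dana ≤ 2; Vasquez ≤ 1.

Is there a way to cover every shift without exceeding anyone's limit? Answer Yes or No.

No

Total capacity is 2+2+2+2+2+2+1 = 13 but 14 worker-slots are needed — infeasible.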